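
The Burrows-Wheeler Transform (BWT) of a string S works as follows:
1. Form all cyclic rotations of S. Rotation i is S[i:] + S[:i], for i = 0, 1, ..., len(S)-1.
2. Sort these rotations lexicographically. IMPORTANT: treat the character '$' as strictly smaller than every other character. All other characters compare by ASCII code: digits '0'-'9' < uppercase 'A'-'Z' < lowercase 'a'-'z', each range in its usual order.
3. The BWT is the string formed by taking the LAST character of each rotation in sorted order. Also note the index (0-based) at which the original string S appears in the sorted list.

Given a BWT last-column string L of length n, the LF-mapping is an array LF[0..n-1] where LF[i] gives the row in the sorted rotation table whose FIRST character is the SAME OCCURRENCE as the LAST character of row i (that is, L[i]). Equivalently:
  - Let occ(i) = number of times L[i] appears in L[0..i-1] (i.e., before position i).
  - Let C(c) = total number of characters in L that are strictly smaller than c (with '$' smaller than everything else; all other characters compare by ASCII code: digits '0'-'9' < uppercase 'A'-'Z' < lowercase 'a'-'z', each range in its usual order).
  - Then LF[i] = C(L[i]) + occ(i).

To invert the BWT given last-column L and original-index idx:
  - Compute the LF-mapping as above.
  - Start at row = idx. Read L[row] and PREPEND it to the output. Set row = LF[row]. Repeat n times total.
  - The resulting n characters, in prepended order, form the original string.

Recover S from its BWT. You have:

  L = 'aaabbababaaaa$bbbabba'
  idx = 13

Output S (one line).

Answer: baaaabbaabbbbbaabaaa$

Derivation:
LF mapping: 1 2 3 12 13 4 14 5 15 6 7 8 9 0 16 17 18 10 19 20 11
Walk LF starting at row 13, prepending L[row]:
  step 1: row=13, L[13]='$', prepend. Next row=LF[13]=0
  step 2: row=0, L[0]='a', prepend. Next row=LF[0]=1
  step 3: row=1, L[1]='a', prepend. Next row=LF[1]=2
  step 4: row=2, L[2]='a', prepend. Next row=LF[2]=3
  step 5: row=3, L[3]='b', prepend. Next row=LF[3]=12
  step 6: row=12, L[12]='a', prepend. Next row=LF[12]=9
  step 7: row=9, L[9]='a', prepend. Next row=LF[9]=6
  step 8: row=6, L[6]='b', prepend. Next row=LF[6]=14
  step 9: row=14, L[14]='b', prepend. Next row=LF[14]=16
  step 10: row=16, L[16]='b', prepend. Next row=LF[16]=18
  step 11: row=18, L[18]='b', prepend. Next row=LF[18]=19
  step 12: row=19, L[19]='b', prepend. Next row=LF[19]=20
  step 13: row=20, L[20]='a', prepend. Next row=LF[20]=11
  step 14: row=11, L[11]='a', prepend. Next row=LF[11]=8
  step 15: row=8, L[8]='b', prepend. Next row=LF[8]=15
  step 16: row=15, L[15]='b', prepend. Next row=LF[15]=17
  step 17: row=17, L[17]='a', prepend. Next row=LF[17]=10
  step 18: row=10, L[10]='a', prepend. Next row=LF[10]=7
  step 19: row=7, L[7]='a', prepend. Next row=LF[7]=5
  step 20: row=5, L[5]='a', prepend. Next row=LF[5]=4
  step 21: row=4, L[4]='b', prepend. Next row=LF[4]=13
Reversed output: baaaabbaabbbbbaabaaa$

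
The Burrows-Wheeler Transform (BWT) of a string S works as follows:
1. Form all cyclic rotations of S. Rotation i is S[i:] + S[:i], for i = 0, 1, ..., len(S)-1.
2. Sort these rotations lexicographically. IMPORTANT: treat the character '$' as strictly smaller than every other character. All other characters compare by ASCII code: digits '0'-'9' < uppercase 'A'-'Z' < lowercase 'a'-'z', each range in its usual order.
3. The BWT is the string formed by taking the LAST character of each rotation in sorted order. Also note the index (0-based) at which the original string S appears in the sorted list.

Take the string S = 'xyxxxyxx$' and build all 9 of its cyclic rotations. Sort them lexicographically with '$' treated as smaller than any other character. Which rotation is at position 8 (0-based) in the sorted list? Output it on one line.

Answer: yxxxyxx$x

Derivation:
All 9 rotations (rotation i = S[i:]+S[:i]):
  rot[0] = xyxxxyxx$
  rot[1] = yxxxyxx$x
  rot[2] = xxxyxx$xy
  rot[3] = xxyxx$xyx
  rot[4] = xyxx$xyxx
  rot[5] = yxx$xyxxx
  rot[6] = xx$xyxxxy
  rot[7] = x$xyxxxyx
  rot[8] = $xyxxxyxx
Sorted (with $ < everything):
  sorted[0] = $xyxxxyxx
  sorted[1] = x$xyxxxyx
  sorted[2] = xx$xyxxxy
  sorted[3] = xxxyxx$xy
  sorted[4] = xxyxx$xyx
  sorted[5] = xyxx$xyxx
  sorted[6] = xyxxxyxx$
  sorted[7] = yxx$xyxxx
  sorted[8] = yxxxyxx$x
sorted[8] = yxxxyxx$x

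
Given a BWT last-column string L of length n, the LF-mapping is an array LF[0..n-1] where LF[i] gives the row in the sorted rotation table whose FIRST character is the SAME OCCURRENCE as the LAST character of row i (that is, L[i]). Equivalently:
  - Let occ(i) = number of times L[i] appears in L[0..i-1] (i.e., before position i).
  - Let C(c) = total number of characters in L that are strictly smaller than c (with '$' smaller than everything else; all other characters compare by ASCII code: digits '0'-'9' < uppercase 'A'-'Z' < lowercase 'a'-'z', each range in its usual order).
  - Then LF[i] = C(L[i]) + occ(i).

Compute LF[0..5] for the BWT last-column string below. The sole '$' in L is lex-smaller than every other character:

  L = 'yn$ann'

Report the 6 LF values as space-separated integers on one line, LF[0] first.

Answer: 5 2 0 1 3 4

Derivation:
Char counts: '$':1, 'a':1, 'n':3, 'y':1
C (first-col start): C('$')=0, C('a')=1, C('n')=2, C('y')=5
L[0]='y': occ=0, LF[0]=C('y')+0=5+0=5
L[1]='n': occ=0, LF[1]=C('n')+0=2+0=2
L[2]='$': occ=0, LF[2]=C('$')+0=0+0=0
L[3]='a': occ=0, LF[3]=C('a')+0=1+0=1
L[4]='n': occ=1, LF[4]=C('n')+1=2+1=3
L[5]='n': occ=2, LF[5]=C('n')+2=2+2=4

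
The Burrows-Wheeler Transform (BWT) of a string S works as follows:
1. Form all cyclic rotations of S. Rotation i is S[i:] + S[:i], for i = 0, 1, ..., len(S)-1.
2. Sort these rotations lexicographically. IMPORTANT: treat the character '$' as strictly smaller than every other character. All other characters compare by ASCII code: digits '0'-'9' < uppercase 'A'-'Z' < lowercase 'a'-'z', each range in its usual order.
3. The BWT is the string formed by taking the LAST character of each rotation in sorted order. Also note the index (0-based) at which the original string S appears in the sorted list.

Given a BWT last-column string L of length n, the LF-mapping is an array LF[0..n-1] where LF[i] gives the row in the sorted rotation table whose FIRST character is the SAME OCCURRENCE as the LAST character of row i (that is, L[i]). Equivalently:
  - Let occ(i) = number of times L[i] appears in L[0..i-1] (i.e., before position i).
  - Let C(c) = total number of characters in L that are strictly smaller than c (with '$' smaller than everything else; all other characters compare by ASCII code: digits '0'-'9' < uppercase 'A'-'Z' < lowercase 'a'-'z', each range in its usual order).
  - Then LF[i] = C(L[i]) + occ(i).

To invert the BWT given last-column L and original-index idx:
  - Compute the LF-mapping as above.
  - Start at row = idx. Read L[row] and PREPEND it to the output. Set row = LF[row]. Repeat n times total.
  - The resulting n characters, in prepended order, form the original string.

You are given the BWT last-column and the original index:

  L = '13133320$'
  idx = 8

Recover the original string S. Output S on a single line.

Answer: 33032311$

Derivation:
LF mapping: 2 5 3 6 7 8 4 1 0
Walk LF starting at row 8, prepending L[row]:
  step 1: row=8, L[8]='$', prepend. Next row=LF[8]=0
  step 2: row=0, L[0]='1', prepend. Next row=LF[0]=2
  step 3: row=2, L[2]='1', prepend. Next row=LF[2]=3
  step 4: row=3, L[3]='3', prepend. Next row=LF[3]=6
  step 5: row=6, L[6]='2', prepend. Next row=LF[6]=4
  step 6: row=4, L[4]='3', prepend. Next row=LF[4]=7
  step 7: row=7, L[7]='0', prepend. Next row=LF[7]=1
  step 8: row=1, L[1]='3', prepend. Next row=LF[1]=5
  step 9: row=5, L[5]='3', prepend. Next row=LF[5]=8
Reversed output: 33032311$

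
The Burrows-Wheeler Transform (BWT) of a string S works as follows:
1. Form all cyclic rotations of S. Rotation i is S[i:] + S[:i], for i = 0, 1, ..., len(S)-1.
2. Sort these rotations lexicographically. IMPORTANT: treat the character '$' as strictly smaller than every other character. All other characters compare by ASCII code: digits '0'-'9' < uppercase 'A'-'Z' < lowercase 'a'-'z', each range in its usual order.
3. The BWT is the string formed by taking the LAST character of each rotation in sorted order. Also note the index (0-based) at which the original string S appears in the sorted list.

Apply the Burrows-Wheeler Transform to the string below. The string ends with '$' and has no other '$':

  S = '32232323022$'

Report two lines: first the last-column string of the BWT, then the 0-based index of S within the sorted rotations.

All 12 rotations (rotation i = S[i:]+S[:i]):
  rot[0] = 32232323022$
  rot[1] = 2232323022$3
  rot[2] = 232323022$32
  rot[3] = 32323022$322
  rot[4] = 2323022$3223
  rot[5] = 323022$32232
  rot[6] = 23022$322323
  rot[7] = 3022$3223232
  rot[8] = 022$32232323
  rot[9] = 22$322323230
  rot[10] = 2$3223232302
  rot[11] = $32232323022
Sorted (with $ < everything):
  sorted[0] = $32232323022  (last char: '2')
  sorted[1] = 022$32232323  (last char: '3')
  sorted[2] = 2$3223232302  (last char: '2')
  sorted[3] = 22$322323230  (last char: '0')
  sorted[4] = 2232323022$3  (last char: '3')
  sorted[5] = 23022$322323  (last char: '3')
  sorted[6] = 2323022$3223  (last char: '3')
  sorted[7] = 232323022$32  (last char: '2')
  sorted[8] = 3022$3223232  (last char: '2')
  sorted[9] = 32232323022$  (last char: '$')
  sorted[10] = 323022$32232  (last char: '2')
  sorted[11] = 32323022$322  (last char: '2')
Last column: 232033322$22
Original string S is at sorted index 9

Answer: 232033322$22
9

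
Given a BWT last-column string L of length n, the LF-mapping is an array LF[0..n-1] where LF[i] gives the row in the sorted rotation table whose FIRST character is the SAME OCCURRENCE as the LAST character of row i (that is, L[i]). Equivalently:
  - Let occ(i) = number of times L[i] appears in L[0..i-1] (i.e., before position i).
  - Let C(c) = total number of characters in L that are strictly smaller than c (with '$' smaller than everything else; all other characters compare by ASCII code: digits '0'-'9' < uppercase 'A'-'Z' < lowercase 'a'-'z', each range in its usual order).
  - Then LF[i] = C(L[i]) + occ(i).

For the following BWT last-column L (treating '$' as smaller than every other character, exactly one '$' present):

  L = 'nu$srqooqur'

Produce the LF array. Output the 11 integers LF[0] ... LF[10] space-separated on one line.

Char counts: '$':1, 'n':1, 'o':2, 'q':2, 'r':2, 's':1, 'u':2
C (first-col start): C('$')=0, C('n')=1, C('o')=2, C('q')=4, C('r')=6, C('s')=8, C('u')=9
L[0]='n': occ=0, LF[0]=C('n')+0=1+0=1
L[1]='u': occ=0, LF[1]=C('u')+0=9+0=9
L[2]='$': occ=0, LF[2]=C('$')+0=0+0=0
L[3]='s': occ=0, LF[3]=C('s')+0=8+0=8
L[4]='r': occ=0, LF[4]=C('r')+0=6+0=6
L[5]='q': occ=0, LF[5]=C('q')+0=4+0=4
L[6]='o': occ=0, LF[6]=C('o')+0=2+0=2
L[7]='o': occ=1, LF[7]=C('o')+1=2+1=3
L[8]='q': occ=1, LF[8]=C('q')+1=4+1=5
L[9]='u': occ=1, LF[9]=C('u')+1=9+1=10
L[10]='r': occ=1, LF[10]=C('r')+1=6+1=7

Answer: 1 9 0 8 6 4 2 3 5 10 7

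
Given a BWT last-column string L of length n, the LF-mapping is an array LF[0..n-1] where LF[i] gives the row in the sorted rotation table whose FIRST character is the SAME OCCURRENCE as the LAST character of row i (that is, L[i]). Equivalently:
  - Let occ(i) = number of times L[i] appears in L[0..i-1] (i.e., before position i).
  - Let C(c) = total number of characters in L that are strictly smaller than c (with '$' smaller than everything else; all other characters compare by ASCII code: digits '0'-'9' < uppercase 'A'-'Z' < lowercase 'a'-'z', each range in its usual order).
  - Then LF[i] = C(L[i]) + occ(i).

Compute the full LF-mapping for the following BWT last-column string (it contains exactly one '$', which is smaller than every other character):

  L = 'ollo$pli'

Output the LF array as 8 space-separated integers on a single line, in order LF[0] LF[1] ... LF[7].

Char counts: '$':1, 'i':1, 'l':3, 'o':2, 'p':1
C (first-col start): C('$')=0, C('i')=1, C('l')=2, C('o')=5, C('p')=7
L[0]='o': occ=0, LF[0]=C('o')+0=5+0=5
L[1]='l': occ=0, LF[1]=C('l')+0=2+0=2
L[2]='l': occ=1, LF[2]=C('l')+1=2+1=3
L[3]='o': occ=1, LF[3]=C('o')+1=5+1=6
L[4]='$': occ=0, LF[4]=C('$')+0=0+0=0
L[5]='p': occ=0, LF[5]=C('p')+0=7+0=7
L[6]='l': occ=2, LF[6]=C('l')+2=2+2=4
L[7]='i': occ=0, LF[7]=C('i')+0=1+0=1

Answer: 5 2 3 6 0 7 4 1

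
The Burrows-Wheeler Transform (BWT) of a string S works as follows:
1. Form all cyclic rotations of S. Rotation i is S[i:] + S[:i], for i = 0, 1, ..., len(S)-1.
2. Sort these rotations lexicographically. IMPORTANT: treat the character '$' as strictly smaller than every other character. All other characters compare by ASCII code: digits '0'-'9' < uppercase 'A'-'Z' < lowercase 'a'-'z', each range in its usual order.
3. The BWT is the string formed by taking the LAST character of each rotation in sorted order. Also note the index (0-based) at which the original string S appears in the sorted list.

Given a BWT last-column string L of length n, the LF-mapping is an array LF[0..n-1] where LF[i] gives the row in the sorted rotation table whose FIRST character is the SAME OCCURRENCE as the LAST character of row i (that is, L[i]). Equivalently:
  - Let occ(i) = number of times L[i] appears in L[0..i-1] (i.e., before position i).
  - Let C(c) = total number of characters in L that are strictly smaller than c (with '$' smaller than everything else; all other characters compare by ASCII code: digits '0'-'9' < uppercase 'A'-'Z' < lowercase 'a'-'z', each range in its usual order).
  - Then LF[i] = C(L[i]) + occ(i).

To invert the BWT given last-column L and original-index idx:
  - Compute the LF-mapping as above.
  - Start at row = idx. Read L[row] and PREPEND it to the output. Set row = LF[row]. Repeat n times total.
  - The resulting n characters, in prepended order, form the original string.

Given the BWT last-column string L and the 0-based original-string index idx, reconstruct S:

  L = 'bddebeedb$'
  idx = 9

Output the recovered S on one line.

Answer: edebedbdb$

Derivation:
LF mapping: 1 4 5 7 2 8 9 6 3 0
Walk LF starting at row 9, prepending L[row]:
  step 1: row=9, L[9]='$', prepend. Next row=LF[9]=0
  step 2: row=0, L[0]='b', prepend. Next row=LF[0]=1
  step 3: row=1, L[1]='d', prepend. Next row=LF[1]=4
  step 4: row=4, L[4]='b', prepend. Next row=LF[4]=2
  step 5: row=2, L[2]='d', prepend. Next row=LF[2]=5
  step 6: row=5, L[5]='e', prepend. Next row=LF[5]=8
  step 7: row=8, L[8]='b', prepend. Next row=LF[8]=3
  step 8: row=3, L[3]='e', prepend. Next row=LF[3]=7
  step 9: row=7, L[7]='d', prepend. Next row=LF[7]=6
  step 10: row=6, L[6]='e', prepend. Next row=LF[6]=9
Reversed output: edebedbdb$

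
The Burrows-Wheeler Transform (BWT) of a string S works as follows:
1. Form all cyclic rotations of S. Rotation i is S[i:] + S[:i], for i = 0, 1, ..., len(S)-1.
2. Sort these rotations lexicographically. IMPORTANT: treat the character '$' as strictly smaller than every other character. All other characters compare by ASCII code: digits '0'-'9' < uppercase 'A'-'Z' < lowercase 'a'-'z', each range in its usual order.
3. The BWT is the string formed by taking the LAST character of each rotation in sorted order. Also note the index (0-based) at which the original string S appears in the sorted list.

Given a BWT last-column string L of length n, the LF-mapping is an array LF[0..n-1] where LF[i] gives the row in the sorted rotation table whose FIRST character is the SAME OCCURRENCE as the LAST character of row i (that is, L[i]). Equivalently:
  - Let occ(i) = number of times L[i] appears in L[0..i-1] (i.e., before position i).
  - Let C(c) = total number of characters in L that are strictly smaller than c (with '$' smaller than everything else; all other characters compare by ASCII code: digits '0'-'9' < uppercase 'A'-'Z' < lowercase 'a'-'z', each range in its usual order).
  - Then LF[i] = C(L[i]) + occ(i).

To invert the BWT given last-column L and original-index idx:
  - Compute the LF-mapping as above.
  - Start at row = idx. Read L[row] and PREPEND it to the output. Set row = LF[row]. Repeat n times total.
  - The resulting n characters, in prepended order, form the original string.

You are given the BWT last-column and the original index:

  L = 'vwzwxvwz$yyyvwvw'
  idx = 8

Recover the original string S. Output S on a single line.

LF mapping: 1 5 14 6 10 2 7 15 0 11 12 13 3 8 4 9
Walk LF starting at row 8, prepending L[row]:
  step 1: row=8, L[8]='$', prepend. Next row=LF[8]=0
  step 2: row=0, L[0]='v', prepend. Next row=LF[0]=1
  step 3: row=1, L[1]='w', prepend. Next row=LF[1]=5
  step 4: row=5, L[5]='v', prepend. Next row=LF[5]=2
  step 5: row=2, L[2]='z', prepend. Next row=LF[2]=14
  step 6: row=14, L[14]='v', prepend. Next row=LF[14]=4
  step 7: row=4, L[4]='x', prepend. Next row=LF[4]=10
  step 8: row=10, L[10]='y', prepend. Next row=LF[10]=12
  step 9: row=12, L[12]='v', prepend. Next row=LF[12]=3
  step 10: row=3, L[3]='w', prepend. Next row=LF[3]=6
  step 11: row=6, L[6]='w', prepend. Next row=LF[6]=7
  step 12: row=7, L[7]='z', prepend. Next row=LF[7]=15
  step 13: row=15, L[15]='w', prepend. Next row=LF[15]=9
  step 14: row=9, L[9]='y', prepend. Next row=LF[9]=11
  step 15: row=11, L[11]='y', prepend. Next row=LF[11]=13
  step 16: row=13, L[13]='w', prepend. Next row=LF[13]=8
Reversed output: wyywzwwvyxvzvwv$

Answer: wyywzwwvyxvzvwv$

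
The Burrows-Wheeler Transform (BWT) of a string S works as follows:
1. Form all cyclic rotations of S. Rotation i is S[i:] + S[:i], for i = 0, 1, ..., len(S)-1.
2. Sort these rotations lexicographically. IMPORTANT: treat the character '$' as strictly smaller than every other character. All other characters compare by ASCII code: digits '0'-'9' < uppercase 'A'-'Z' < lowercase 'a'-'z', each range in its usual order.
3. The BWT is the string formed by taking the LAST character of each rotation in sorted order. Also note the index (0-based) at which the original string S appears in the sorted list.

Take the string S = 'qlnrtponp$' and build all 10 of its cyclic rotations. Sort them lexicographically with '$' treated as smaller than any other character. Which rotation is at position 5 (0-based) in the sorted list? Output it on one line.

Answer: p$qlnrtpon

Derivation:
All 10 rotations (rotation i = S[i:]+S[:i]):
  rot[0] = qlnrtponp$
  rot[1] = lnrtponp$q
  rot[2] = nrtponp$ql
  rot[3] = rtponp$qln
  rot[4] = tponp$qlnr
  rot[5] = ponp$qlnrt
  rot[6] = onp$qlnrtp
  rot[7] = np$qlnrtpo
  rot[8] = p$qlnrtpon
  rot[9] = $qlnrtponp
Sorted (with $ < everything):
  sorted[0] = $qlnrtponp
  sorted[1] = lnrtponp$q
  sorted[2] = np$qlnrtpo
  sorted[3] = nrtponp$ql
  sorted[4] = onp$qlnrtp
  sorted[5] = p$qlnrtpon
  sorted[6] = ponp$qlnrt
  sorted[7] = qlnrtponp$
  sorted[8] = rtponp$qln
  sorted[9] = tponp$qlnr
sorted[5] = p$qlnrtpon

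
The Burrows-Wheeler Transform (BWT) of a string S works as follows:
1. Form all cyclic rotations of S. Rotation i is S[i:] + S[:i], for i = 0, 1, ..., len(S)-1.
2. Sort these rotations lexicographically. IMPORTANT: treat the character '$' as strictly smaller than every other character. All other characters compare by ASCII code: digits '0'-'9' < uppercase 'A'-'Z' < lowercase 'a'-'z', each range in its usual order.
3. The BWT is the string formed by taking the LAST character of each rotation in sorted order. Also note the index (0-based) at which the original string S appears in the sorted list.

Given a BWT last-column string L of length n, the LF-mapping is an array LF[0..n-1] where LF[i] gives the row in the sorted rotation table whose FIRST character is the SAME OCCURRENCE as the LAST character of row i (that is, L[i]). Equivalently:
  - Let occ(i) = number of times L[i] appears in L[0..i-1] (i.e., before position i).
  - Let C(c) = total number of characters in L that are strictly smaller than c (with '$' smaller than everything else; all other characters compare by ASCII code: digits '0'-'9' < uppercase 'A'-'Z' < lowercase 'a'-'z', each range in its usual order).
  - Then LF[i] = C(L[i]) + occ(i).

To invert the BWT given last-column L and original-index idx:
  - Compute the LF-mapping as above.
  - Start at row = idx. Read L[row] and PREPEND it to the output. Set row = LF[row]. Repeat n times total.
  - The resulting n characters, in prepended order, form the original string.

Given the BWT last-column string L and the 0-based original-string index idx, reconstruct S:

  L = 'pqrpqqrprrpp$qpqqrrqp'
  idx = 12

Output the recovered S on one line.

Answer: qrppprrqpqpqqrpqrrqp$

Derivation:
LF mapping: 1 8 15 2 9 10 16 3 17 18 4 5 0 11 6 12 13 19 20 14 7
Walk LF starting at row 12, prepending L[row]:
  step 1: row=12, L[12]='$', prepend. Next row=LF[12]=0
  step 2: row=0, L[0]='p', prepend. Next row=LF[0]=1
  step 3: row=1, L[1]='q', prepend. Next row=LF[1]=8
  step 4: row=8, L[8]='r', prepend. Next row=LF[8]=17
  step 5: row=17, L[17]='r', prepend. Next row=LF[17]=19
  step 6: row=19, L[19]='q', prepend. Next row=LF[19]=14
  step 7: row=14, L[14]='p', prepend. Next row=LF[14]=6
  step 8: row=6, L[6]='r', prepend. Next row=LF[6]=16
  step 9: row=16, L[16]='q', prepend. Next row=LF[16]=13
  step 10: row=13, L[13]='q', prepend. Next row=LF[13]=11
  step 11: row=11, L[11]='p', prepend. Next row=LF[11]=5
  step 12: row=5, L[5]='q', prepend. Next row=LF[5]=10
  step 13: row=10, L[10]='p', prepend. Next row=LF[10]=4
  step 14: row=4, L[4]='q', prepend. Next row=LF[4]=9
  step 15: row=9, L[9]='r', prepend. Next row=LF[9]=18
  step 16: row=18, L[18]='r', prepend. Next row=LF[18]=20
  step 17: row=20, L[20]='p', prepend. Next row=LF[20]=7
  step 18: row=7, L[7]='p', prepend. Next row=LF[7]=3
  step 19: row=3, L[3]='p', prepend. Next row=LF[3]=2
  step 20: row=2, L[2]='r', prepend. Next row=LF[2]=15
  step 21: row=15, L[15]='q', prepend. Next row=LF[15]=12
Reversed output: qrppprrqpqpqqrpqrrqp$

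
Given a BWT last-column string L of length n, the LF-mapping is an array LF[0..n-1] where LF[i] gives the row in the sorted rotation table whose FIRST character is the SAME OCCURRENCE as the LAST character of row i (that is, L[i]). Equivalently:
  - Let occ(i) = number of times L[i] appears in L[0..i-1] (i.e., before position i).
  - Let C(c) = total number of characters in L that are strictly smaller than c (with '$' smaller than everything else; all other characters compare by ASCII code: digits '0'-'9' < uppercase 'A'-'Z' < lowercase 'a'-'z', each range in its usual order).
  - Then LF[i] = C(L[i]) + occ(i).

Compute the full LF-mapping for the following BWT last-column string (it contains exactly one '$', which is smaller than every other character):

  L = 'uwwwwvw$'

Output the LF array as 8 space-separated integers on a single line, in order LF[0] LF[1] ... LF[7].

Char counts: '$':1, 'u':1, 'v':1, 'w':5
C (first-col start): C('$')=0, C('u')=1, C('v')=2, C('w')=3
L[0]='u': occ=0, LF[0]=C('u')+0=1+0=1
L[1]='w': occ=0, LF[1]=C('w')+0=3+0=3
L[2]='w': occ=1, LF[2]=C('w')+1=3+1=4
L[3]='w': occ=2, LF[3]=C('w')+2=3+2=5
L[4]='w': occ=3, LF[4]=C('w')+3=3+3=6
L[5]='v': occ=0, LF[5]=C('v')+0=2+0=2
L[6]='w': occ=4, LF[6]=C('w')+4=3+4=7
L[7]='$': occ=0, LF[7]=C('$')+0=0+0=0

Answer: 1 3 4 5 6 2 7 0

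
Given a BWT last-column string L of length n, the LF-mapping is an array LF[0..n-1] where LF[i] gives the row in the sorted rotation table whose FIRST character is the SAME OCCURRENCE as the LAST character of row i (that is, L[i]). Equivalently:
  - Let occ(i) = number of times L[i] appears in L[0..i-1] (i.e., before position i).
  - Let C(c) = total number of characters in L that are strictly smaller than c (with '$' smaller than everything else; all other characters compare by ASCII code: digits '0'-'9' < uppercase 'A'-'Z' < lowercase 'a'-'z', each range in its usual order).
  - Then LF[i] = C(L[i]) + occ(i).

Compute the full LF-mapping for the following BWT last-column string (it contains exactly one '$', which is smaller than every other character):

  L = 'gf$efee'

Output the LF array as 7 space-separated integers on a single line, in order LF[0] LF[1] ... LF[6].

Char counts: '$':1, 'e':3, 'f':2, 'g':1
C (first-col start): C('$')=0, C('e')=1, C('f')=4, C('g')=6
L[0]='g': occ=0, LF[0]=C('g')+0=6+0=6
L[1]='f': occ=0, LF[1]=C('f')+0=4+0=4
L[2]='$': occ=0, LF[2]=C('$')+0=0+0=0
L[3]='e': occ=0, LF[3]=C('e')+0=1+0=1
L[4]='f': occ=1, LF[4]=C('f')+1=4+1=5
L[5]='e': occ=1, LF[5]=C('e')+1=1+1=2
L[6]='e': occ=2, LF[6]=C('e')+2=1+2=3

Answer: 6 4 0 1 5 2 3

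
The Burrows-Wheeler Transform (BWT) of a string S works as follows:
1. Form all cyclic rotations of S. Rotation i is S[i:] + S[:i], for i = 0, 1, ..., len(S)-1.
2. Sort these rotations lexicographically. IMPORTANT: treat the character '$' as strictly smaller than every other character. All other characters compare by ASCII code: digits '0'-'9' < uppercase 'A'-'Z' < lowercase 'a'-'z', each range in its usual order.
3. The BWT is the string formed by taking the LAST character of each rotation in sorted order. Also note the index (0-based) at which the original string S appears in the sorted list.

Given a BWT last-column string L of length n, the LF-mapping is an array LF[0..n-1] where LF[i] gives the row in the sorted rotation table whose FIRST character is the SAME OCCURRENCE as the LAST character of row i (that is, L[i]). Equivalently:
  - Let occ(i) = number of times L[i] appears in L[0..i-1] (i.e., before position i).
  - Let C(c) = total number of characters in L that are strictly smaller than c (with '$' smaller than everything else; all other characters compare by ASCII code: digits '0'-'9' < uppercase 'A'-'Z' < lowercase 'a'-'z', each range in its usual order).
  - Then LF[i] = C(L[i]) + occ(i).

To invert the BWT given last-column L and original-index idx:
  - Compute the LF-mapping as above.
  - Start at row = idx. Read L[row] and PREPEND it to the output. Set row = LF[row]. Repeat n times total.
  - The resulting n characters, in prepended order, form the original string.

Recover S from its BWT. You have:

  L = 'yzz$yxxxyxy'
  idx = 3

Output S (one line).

LF mapping: 5 9 10 0 6 1 2 3 7 4 8
Walk LF starting at row 3, prepending L[row]:
  step 1: row=3, L[3]='$', prepend. Next row=LF[3]=0
  step 2: row=0, L[0]='y', prepend. Next row=LF[0]=5
  step 3: row=5, L[5]='x', prepend. Next row=LF[5]=1
  step 4: row=1, L[1]='z', prepend. Next row=LF[1]=9
  step 5: row=9, L[9]='x', prepend. Next row=LF[9]=4
  step 6: row=4, L[4]='y', prepend. Next row=LF[4]=6
  step 7: row=6, L[6]='x', prepend. Next row=LF[6]=2
  step 8: row=2, L[2]='z', prepend. Next row=LF[2]=10
  step 9: row=10, L[10]='y', prepend. Next row=LF[10]=8
  step 10: row=8, L[8]='y', prepend. Next row=LF[8]=7
  step 11: row=7, L[7]='x', prepend. Next row=LF[7]=3
Reversed output: xyyzxyxzxy$

Answer: xyyzxyxzxy$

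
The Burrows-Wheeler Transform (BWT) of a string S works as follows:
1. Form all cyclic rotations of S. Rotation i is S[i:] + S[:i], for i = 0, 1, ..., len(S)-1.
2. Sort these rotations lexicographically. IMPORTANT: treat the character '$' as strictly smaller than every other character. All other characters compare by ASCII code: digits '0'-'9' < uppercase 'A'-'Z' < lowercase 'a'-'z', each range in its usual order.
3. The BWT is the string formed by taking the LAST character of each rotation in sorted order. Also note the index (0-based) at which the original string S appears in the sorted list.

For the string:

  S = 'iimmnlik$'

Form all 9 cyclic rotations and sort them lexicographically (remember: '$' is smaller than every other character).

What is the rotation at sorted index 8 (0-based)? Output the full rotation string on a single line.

All 9 rotations (rotation i = S[i:]+S[:i]):
  rot[0] = iimmnlik$
  rot[1] = immnlik$i
  rot[2] = mmnlik$ii
  rot[3] = mnlik$iim
  rot[4] = nlik$iimm
  rot[5] = lik$iimmn
  rot[6] = ik$iimmnl
  rot[7] = k$iimmnli
  rot[8] = $iimmnlik
Sorted (with $ < everything):
  sorted[0] = $iimmnlik
  sorted[1] = iimmnlik$
  sorted[2] = ik$iimmnl
  sorted[3] = immnlik$i
  sorted[4] = k$iimmnli
  sorted[5] = lik$iimmn
  sorted[6] = mmnlik$ii
  sorted[7] = mnlik$iim
  sorted[8] = nlik$iimm
sorted[8] = nlik$iimm

Answer: nlik$iimm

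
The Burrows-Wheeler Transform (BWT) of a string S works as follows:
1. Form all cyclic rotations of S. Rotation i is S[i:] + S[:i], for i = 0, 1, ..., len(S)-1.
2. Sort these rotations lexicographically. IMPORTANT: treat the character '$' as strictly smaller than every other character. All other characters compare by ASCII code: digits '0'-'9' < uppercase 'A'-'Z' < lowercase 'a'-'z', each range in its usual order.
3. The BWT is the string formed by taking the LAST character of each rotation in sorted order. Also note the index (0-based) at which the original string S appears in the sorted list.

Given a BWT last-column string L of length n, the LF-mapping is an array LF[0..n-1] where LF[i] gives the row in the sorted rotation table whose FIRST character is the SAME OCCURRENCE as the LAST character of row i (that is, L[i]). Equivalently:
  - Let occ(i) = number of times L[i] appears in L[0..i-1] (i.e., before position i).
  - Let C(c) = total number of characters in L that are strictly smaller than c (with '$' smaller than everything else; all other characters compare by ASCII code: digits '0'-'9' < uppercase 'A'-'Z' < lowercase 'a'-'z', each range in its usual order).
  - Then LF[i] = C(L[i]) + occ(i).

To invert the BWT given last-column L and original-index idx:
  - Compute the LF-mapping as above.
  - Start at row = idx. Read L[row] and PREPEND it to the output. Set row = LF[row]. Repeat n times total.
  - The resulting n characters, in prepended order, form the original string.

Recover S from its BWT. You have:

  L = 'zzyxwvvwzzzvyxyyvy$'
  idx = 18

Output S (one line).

LF mapping: 14 15 9 7 5 1 2 6 16 17 18 3 10 8 11 12 4 13 0
Walk LF starting at row 18, prepending L[row]:
  step 1: row=18, L[18]='$', prepend. Next row=LF[18]=0
  step 2: row=0, L[0]='z', prepend. Next row=LF[0]=14
  step 3: row=14, L[14]='y', prepend. Next row=LF[14]=11
  step 4: row=11, L[11]='v', prepend. Next row=LF[11]=3
  step 5: row=3, L[3]='x', prepend. Next row=LF[3]=7
  step 6: row=7, L[7]='w', prepend. Next row=LF[7]=6
  step 7: row=6, L[6]='v', prepend. Next row=LF[6]=2
  step 8: row=2, L[2]='y', prepend. Next row=LF[2]=9
  step 9: row=9, L[9]='z', prepend. Next row=LF[9]=17
  step 10: row=17, L[17]='y', prepend. Next row=LF[17]=13
  step 11: row=13, L[13]='x', prepend. Next row=LF[13]=8
  step 12: row=8, L[8]='z', prepend. Next row=LF[8]=16
  step 13: row=16, L[16]='v', prepend. Next row=LF[16]=4
  step 14: row=4, L[4]='w', prepend. Next row=LF[4]=5
  step 15: row=5, L[5]='v', prepend. Next row=LF[5]=1
  step 16: row=1, L[1]='z', prepend. Next row=LF[1]=15
  step 17: row=15, L[15]='y', prepend. Next row=LF[15]=12
  step 18: row=12, L[12]='y', prepend. Next row=LF[12]=10
  step 19: row=10, L[10]='z', prepend. Next row=LF[10]=18
Reversed output: zyyzvwvzxyzyvwxvyz$

Answer: zyyzvwvzxyzyvwxvyz$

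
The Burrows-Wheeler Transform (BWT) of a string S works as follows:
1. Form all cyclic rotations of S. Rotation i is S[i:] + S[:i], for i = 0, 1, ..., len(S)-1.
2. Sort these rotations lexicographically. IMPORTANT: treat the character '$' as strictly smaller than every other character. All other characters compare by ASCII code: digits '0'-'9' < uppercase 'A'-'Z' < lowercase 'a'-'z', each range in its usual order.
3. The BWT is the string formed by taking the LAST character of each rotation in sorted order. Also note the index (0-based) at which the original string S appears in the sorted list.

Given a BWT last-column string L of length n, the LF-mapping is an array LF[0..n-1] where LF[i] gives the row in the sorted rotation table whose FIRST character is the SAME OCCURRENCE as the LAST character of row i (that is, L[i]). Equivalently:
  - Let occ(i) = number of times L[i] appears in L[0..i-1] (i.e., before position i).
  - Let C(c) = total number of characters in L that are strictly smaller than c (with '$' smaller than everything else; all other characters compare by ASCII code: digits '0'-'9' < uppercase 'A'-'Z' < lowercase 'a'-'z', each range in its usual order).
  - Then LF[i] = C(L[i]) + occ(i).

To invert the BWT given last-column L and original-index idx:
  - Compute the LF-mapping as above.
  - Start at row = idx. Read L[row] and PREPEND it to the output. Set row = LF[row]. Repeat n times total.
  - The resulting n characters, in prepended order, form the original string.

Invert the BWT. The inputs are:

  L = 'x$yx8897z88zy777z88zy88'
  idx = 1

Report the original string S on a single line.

LF mapping: 14 0 16 15 5 6 13 1 19 7 8 20 17 2 3 4 21 9 10 22 18 11 12
Walk LF starting at row 1, prepending L[row]:
  step 1: row=1, L[1]='$', prepend. Next row=LF[1]=0
  step 2: row=0, L[0]='x', prepend. Next row=LF[0]=14
  step 3: row=14, L[14]='7', prepend. Next row=LF[14]=3
  step 4: row=3, L[3]='x', prepend. Next row=LF[3]=15
  step 5: row=15, L[15]='7', prepend. Next row=LF[15]=4
  step 6: row=4, L[4]='8', prepend. Next row=LF[4]=5
  step 7: row=5, L[5]='8', prepend. Next row=LF[5]=6
  step 8: row=6, L[6]='9', prepend. Next row=LF[6]=13
  step 9: row=13, L[13]='7', prepend. Next row=LF[13]=2
  step 10: row=2, L[2]='y', prepend. Next row=LF[2]=16
  step 11: row=16, L[16]='z', prepend. Next row=LF[16]=21
  step 12: row=21, L[21]='8', prepend. Next row=LF[21]=11
  step 13: row=11, L[11]='z', prepend. Next row=LF[11]=20
  step 14: row=20, L[20]='y', prepend. Next row=LF[20]=18
  step 15: row=18, L[18]='8', prepend. Next row=LF[18]=10
  step 16: row=10, L[10]='8', prepend. Next row=LF[10]=8
  step 17: row=8, L[8]='z', prepend. Next row=LF[8]=19
  step 18: row=19, L[19]='z', prepend. Next row=LF[19]=22
  step 19: row=22, L[22]='8', prepend. Next row=LF[22]=12
  step 20: row=12, L[12]='y', prepend. Next row=LF[12]=17
  step 21: row=17, L[17]='8', prepend. Next row=LF[17]=9
  step 22: row=9, L[9]='8', prepend. Next row=LF[9]=7
  step 23: row=7, L[7]='7', prepend. Next row=LF[7]=1
Reversed output: 788y8zz88yz8zy79887x7x$

Answer: 788y8zz88yz8zy79887x7x$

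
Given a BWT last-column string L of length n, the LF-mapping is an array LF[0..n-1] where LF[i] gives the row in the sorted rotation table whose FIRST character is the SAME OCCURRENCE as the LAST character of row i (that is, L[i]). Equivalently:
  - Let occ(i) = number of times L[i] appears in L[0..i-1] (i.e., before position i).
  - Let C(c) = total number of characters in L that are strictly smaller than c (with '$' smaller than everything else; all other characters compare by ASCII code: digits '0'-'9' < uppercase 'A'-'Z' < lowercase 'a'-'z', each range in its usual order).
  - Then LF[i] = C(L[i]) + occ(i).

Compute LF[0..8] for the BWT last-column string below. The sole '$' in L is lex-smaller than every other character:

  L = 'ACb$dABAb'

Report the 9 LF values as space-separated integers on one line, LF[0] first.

Answer: 1 5 6 0 8 2 4 3 7

Derivation:
Char counts: '$':1, 'A':3, 'B':1, 'C':1, 'b':2, 'd':1
C (first-col start): C('$')=0, C('A')=1, C('B')=4, C('C')=5, C('b')=6, C('d')=8
L[0]='A': occ=0, LF[0]=C('A')+0=1+0=1
L[1]='C': occ=0, LF[1]=C('C')+0=5+0=5
L[2]='b': occ=0, LF[2]=C('b')+0=6+0=6
L[3]='$': occ=0, LF[3]=C('$')+0=0+0=0
L[4]='d': occ=0, LF[4]=C('d')+0=8+0=8
L[5]='A': occ=1, LF[5]=C('A')+1=1+1=2
L[6]='B': occ=0, LF[6]=C('B')+0=4+0=4
L[7]='A': occ=2, LF[7]=C('A')+2=1+2=3
L[8]='b': occ=1, LF[8]=C('b')+1=6+1=7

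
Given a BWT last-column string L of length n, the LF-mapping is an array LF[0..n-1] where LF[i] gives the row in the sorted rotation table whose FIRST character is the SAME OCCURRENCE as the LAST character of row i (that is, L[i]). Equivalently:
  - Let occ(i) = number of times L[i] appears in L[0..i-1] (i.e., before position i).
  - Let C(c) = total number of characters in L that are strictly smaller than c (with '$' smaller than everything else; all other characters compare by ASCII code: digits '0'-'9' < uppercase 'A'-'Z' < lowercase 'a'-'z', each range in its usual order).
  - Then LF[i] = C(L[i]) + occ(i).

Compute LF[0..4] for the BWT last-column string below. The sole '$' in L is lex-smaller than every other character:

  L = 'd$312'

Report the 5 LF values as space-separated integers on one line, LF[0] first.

Answer: 4 0 3 1 2

Derivation:
Char counts: '$':1, '1':1, '2':1, '3':1, 'd':1
C (first-col start): C('$')=0, C('1')=1, C('2')=2, C('3')=3, C('d')=4
L[0]='d': occ=0, LF[0]=C('d')+0=4+0=4
L[1]='$': occ=0, LF[1]=C('$')+0=0+0=0
L[2]='3': occ=0, LF[2]=C('3')+0=3+0=3
L[3]='1': occ=0, LF[3]=C('1')+0=1+0=1
L[4]='2': occ=0, LF[4]=C('2')+0=2+0=2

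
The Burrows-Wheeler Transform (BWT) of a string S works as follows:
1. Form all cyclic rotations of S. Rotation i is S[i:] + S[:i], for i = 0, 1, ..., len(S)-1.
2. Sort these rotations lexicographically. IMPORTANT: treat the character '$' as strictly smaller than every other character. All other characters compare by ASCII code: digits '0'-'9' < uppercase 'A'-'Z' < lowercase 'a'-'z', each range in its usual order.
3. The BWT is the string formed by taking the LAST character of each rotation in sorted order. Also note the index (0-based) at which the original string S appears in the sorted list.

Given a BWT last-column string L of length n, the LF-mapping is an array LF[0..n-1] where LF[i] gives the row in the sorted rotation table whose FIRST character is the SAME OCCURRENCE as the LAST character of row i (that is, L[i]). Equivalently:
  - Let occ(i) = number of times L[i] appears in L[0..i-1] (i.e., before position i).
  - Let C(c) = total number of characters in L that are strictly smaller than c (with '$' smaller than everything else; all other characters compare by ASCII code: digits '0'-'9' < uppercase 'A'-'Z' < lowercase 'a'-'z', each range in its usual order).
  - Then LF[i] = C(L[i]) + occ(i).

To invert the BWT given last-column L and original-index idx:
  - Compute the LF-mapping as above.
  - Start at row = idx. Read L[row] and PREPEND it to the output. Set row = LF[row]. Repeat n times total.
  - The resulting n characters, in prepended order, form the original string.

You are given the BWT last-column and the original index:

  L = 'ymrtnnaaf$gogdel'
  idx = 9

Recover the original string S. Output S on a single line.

LF mapping: 15 9 13 14 10 11 1 2 5 0 6 12 7 3 4 8
Walk LF starting at row 9, prepending L[row]:
  step 1: row=9, L[9]='$', prepend. Next row=LF[9]=0
  step 2: row=0, L[0]='y', prepend. Next row=LF[0]=15
  step 3: row=15, L[15]='l', prepend. Next row=LF[15]=8
  step 4: row=8, L[8]='f', prepend. Next row=LF[8]=5
  step 5: row=5, L[5]='n', prepend. Next row=LF[5]=11
  step 6: row=11, L[11]='o', prepend. Next row=LF[11]=12
  step 7: row=12, L[12]='g', prepend. Next row=LF[12]=7
  step 8: row=7, L[7]='a', prepend. Next row=LF[7]=2
  step 9: row=2, L[2]='r', prepend. Next row=LF[2]=13
  step 10: row=13, L[13]='d', prepend. Next row=LF[13]=3
  step 11: row=3, L[3]='t', prepend. Next row=LF[3]=14
  step 12: row=14, L[14]='e', prepend. Next row=LF[14]=4
  step 13: row=4, L[4]='n', prepend. Next row=LF[4]=10
  step 14: row=10, L[10]='g', prepend. Next row=LF[10]=6
  step 15: row=6, L[6]='a', prepend. Next row=LF[6]=1
  step 16: row=1, L[1]='m', prepend. Next row=LF[1]=9
Reversed output: magnetdragonfly$

Answer: magnetdragonfly$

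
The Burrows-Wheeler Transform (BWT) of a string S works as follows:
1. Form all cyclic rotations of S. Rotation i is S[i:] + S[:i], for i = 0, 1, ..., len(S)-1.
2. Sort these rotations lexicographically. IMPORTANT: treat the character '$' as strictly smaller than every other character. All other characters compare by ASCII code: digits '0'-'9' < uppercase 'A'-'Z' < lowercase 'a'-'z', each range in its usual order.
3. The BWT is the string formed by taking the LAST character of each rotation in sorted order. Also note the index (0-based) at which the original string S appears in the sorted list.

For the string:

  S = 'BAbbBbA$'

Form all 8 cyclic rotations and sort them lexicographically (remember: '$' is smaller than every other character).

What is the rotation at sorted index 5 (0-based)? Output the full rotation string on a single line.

Answer: bA$BAbbB

Derivation:
All 8 rotations (rotation i = S[i:]+S[:i]):
  rot[0] = BAbbBbA$
  rot[1] = AbbBbA$B
  rot[2] = bbBbA$BA
  rot[3] = bBbA$BAb
  rot[4] = BbA$BAbb
  rot[5] = bA$BAbbB
  rot[6] = A$BAbbBb
  rot[7] = $BAbbBbA
Sorted (with $ < everything):
  sorted[0] = $BAbbBbA
  sorted[1] = A$BAbbBb
  sorted[2] = AbbBbA$B
  sorted[3] = BAbbBbA$
  sorted[4] = BbA$BAbb
  sorted[5] = bA$BAbbB
  sorted[6] = bBbA$BAb
  sorted[7] = bbBbA$BA
sorted[5] = bA$BAbbB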